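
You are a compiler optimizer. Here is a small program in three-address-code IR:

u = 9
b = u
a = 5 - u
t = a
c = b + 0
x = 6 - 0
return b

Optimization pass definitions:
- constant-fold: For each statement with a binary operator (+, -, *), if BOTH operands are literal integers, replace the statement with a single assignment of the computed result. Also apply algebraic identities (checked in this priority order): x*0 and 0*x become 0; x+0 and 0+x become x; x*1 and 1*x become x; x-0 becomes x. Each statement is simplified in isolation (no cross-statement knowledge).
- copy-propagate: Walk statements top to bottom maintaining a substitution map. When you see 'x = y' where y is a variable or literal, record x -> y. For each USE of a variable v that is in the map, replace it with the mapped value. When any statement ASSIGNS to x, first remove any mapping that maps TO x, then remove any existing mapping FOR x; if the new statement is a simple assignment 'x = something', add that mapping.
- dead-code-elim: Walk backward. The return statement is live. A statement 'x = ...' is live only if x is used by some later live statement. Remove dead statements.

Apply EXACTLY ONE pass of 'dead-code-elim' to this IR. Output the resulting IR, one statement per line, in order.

Applying dead-code-elim statement-by-statement:
  [7] return b  -> KEEP (return); live=['b']
  [6] x = 6 - 0  -> DEAD (x not live)
  [5] c = b + 0  -> DEAD (c not live)
  [4] t = a  -> DEAD (t not live)
  [3] a = 5 - u  -> DEAD (a not live)
  [2] b = u  -> KEEP; live=['u']
  [1] u = 9  -> KEEP; live=[]
Result (3 stmts):
  u = 9
  b = u
  return b

Answer: u = 9
b = u
return b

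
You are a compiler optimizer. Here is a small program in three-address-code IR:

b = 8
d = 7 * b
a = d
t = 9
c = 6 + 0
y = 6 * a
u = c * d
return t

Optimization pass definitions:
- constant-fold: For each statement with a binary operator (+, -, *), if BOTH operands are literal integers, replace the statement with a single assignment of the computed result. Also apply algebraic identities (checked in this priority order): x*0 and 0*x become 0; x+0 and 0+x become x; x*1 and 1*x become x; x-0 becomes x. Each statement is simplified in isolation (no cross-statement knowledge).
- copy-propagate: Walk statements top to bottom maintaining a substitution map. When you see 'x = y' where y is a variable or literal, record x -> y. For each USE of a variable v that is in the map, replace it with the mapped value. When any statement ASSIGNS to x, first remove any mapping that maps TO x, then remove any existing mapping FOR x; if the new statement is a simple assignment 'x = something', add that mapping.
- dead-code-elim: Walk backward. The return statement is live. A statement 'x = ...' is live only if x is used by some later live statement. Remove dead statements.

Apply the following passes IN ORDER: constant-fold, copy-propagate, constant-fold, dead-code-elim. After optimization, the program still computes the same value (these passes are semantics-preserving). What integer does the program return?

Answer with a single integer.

Answer: 9

Derivation:
Initial IR:
  b = 8
  d = 7 * b
  a = d
  t = 9
  c = 6 + 0
  y = 6 * a
  u = c * d
  return t
After constant-fold (8 stmts):
  b = 8
  d = 7 * b
  a = d
  t = 9
  c = 6
  y = 6 * a
  u = c * d
  return t
After copy-propagate (8 stmts):
  b = 8
  d = 7 * 8
  a = d
  t = 9
  c = 6
  y = 6 * d
  u = 6 * d
  return 9
After constant-fold (8 stmts):
  b = 8
  d = 56
  a = d
  t = 9
  c = 6
  y = 6 * d
  u = 6 * d
  return 9
After dead-code-elim (1 stmts):
  return 9
Evaluate:
  b = 8  =>  b = 8
  d = 7 * b  =>  d = 56
  a = d  =>  a = 56
  t = 9  =>  t = 9
  c = 6 + 0  =>  c = 6
  y = 6 * a  =>  y = 336
  u = c * d  =>  u = 336
  return t = 9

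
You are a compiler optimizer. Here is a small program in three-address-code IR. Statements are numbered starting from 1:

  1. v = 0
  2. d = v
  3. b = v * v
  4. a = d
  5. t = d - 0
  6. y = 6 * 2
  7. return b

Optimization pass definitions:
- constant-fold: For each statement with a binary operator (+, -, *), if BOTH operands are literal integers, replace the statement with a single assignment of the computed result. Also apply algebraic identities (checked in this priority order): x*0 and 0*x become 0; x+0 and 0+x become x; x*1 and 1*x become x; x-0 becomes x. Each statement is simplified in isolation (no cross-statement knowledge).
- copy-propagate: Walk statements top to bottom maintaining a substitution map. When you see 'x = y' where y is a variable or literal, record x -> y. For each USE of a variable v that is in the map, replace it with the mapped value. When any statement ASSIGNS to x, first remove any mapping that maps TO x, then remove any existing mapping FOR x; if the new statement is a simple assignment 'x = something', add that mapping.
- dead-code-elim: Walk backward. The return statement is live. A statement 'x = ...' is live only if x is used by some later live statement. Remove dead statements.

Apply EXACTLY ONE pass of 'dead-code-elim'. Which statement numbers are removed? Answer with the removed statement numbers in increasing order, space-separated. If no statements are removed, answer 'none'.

Backward liveness scan:
Stmt 1 'v = 0': KEEP (v is live); live-in = []
Stmt 2 'd = v': DEAD (d not in live set ['v'])
Stmt 3 'b = v * v': KEEP (b is live); live-in = ['v']
Stmt 4 'a = d': DEAD (a not in live set ['b'])
Stmt 5 't = d - 0': DEAD (t not in live set ['b'])
Stmt 6 'y = 6 * 2': DEAD (y not in live set ['b'])
Stmt 7 'return b': KEEP (return); live-in = ['b']
Removed statement numbers: [2, 4, 5, 6]
Surviving IR:
  v = 0
  b = v * v
  return b

Answer: 2 4 5 6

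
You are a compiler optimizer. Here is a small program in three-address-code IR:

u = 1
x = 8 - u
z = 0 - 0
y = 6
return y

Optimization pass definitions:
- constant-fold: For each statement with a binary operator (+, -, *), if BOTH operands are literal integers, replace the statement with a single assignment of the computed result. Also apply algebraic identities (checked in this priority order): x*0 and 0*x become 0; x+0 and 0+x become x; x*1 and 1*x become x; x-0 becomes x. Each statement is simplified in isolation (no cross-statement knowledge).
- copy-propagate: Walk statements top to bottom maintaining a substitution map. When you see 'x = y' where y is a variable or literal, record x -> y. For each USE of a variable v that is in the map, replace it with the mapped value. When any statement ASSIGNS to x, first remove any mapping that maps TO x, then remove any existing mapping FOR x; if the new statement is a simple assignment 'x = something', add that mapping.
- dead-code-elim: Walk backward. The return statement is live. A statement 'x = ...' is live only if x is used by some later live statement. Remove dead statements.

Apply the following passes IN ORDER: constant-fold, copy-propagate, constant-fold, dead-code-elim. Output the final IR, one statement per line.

Answer: return 6

Derivation:
Initial IR:
  u = 1
  x = 8 - u
  z = 0 - 0
  y = 6
  return y
After constant-fold (5 stmts):
  u = 1
  x = 8 - u
  z = 0
  y = 6
  return y
After copy-propagate (5 stmts):
  u = 1
  x = 8 - 1
  z = 0
  y = 6
  return 6
After constant-fold (5 stmts):
  u = 1
  x = 7
  z = 0
  y = 6
  return 6
After dead-code-elim (1 stmts):
  return 6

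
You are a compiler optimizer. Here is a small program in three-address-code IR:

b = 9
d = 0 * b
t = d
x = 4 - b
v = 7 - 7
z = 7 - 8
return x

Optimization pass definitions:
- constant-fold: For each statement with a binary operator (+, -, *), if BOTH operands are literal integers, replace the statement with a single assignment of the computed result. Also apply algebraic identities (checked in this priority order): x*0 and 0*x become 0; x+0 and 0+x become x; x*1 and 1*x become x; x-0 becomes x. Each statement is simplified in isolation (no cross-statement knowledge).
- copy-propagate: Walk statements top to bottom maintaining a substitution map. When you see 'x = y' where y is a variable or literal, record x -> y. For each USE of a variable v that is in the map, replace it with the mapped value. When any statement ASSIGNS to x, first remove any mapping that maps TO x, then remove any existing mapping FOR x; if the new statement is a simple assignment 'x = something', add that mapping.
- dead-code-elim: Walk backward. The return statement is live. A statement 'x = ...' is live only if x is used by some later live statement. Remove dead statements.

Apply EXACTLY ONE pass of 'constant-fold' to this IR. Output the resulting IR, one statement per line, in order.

Applying constant-fold statement-by-statement:
  [1] b = 9  (unchanged)
  [2] d = 0 * b  -> d = 0
  [3] t = d  (unchanged)
  [4] x = 4 - b  (unchanged)
  [5] v = 7 - 7  -> v = 0
  [6] z = 7 - 8  -> z = -1
  [7] return x  (unchanged)
Result (7 stmts):
  b = 9
  d = 0
  t = d
  x = 4 - b
  v = 0
  z = -1
  return x

Answer: b = 9
d = 0
t = d
x = 4 - b
v = 0
z = -1
return x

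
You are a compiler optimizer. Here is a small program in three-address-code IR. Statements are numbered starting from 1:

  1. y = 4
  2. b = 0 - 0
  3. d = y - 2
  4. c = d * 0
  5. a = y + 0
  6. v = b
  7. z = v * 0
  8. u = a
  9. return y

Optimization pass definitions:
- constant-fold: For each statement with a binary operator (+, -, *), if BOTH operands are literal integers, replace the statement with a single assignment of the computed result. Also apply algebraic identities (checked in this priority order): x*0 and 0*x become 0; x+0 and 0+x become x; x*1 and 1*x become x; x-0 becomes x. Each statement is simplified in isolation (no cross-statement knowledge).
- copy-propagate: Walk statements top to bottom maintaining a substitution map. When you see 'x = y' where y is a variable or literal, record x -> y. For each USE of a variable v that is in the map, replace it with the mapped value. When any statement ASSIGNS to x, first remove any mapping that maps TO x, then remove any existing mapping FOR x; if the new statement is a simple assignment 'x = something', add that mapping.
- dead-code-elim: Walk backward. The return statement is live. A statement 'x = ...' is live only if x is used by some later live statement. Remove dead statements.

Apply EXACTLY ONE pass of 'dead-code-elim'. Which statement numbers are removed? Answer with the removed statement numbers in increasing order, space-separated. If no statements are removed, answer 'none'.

Backward liveness scan:
Stmt 1 'y = 4': KEEP (y is live); live-in = []
Stmt 2 'b = 0 - 0': DEAD (b not in live set ['y'])
Stmt 3 'd = y - 2': DEAD (d not in live set ['y'])
Stmt 4 'c = d * 0': DEAD (c not in live set ['y'])
Stmt 5 'a = y + 0': DEAD (a not in live set ['y'])
Stmt 6 'v = b': DEAD (v not in live set ['y'])
Stmt 7 'z = v * 0': DEAD (z not in live set ['y'])
Stmt 8 'u = a': DEAD (u not in live set ['y'])
Stmt 9 'return y': KEEP (return); live-in = ['y']
Removed statement numbers: [2, 3, 4, 5, 6, 7, 8]
Surviving IR:
  y = 4
  return y

Answer: 2 3 4 5 6 7 8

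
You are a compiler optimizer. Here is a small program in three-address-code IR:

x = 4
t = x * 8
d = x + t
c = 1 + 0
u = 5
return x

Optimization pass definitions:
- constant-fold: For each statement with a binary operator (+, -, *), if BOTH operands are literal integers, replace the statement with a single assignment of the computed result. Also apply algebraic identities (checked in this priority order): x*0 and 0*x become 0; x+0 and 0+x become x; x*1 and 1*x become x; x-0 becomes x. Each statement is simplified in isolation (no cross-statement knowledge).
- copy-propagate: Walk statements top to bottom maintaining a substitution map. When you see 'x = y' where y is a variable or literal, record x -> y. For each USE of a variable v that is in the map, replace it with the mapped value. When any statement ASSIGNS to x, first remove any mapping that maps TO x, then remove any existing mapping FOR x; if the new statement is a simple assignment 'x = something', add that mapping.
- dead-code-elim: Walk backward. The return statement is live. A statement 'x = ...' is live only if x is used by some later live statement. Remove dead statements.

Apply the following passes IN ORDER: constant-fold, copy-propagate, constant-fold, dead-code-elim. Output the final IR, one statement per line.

Initial IR:
  x = 4
  t = x * 8
  d = x + t
  c = 1 + 0
  u = 5
  return x
After constant-fold (6 stmts):
  x = 4
  t = x * 8
  d = x + t
  c = 1
  u = 5
  return x
After copy-propagate (6 stmts):
  x = 4
  t = 4 * 8
  d = 4 + t
  c = 1
  u = 5
  return 4
After constant-fold (6 stmts):
  x = 4
  t = 32
  d = 4 + t
  c = 1
  u = 5
  return 4
After dead-code-elim (1 stmts):
  return 4

Answer: return 4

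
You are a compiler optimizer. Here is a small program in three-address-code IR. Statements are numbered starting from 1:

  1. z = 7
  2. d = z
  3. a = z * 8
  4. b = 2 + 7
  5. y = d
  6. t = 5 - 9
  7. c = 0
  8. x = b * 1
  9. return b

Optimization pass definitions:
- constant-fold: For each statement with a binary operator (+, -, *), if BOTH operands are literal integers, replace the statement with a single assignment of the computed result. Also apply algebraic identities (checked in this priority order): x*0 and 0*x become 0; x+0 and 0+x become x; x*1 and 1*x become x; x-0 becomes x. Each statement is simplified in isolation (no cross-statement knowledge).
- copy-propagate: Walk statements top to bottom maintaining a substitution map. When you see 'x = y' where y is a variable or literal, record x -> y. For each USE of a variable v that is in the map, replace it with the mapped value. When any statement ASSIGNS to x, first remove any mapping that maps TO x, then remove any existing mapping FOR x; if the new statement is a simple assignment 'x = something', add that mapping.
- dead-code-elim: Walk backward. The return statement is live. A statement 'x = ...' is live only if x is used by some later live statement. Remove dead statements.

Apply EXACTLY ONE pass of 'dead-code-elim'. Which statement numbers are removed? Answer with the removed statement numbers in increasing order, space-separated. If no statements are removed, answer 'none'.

Backward liveness scan:
Stmt 1 'z = 7': DEAD (z not in live set [])
Stmt 2 'd = z': DEAD (d not in live set [])
Stmt 3 'a = z * 8': DEAD (a not in live set [])
Stmt 4 'b = 2 + 7': KEEP (b is live); live-in = []
Stmt 5 'y = d': DEAD (y not in live set ['b'])
Stmt 6 't = 5 - 9': DEAD (t not in live set ['b'])
Stmt 7 'c = 0': DEAD (c not in live set ['b'])
Stmt 8 'x = b * 1': DEAD (x not in live set ['b'])
Stmt 9 'return b': KEEP (return); live-in = ['b']
Removed statement numbers: [1, 2, 3, 5, 6, 7, 8]
Surviving IR:
  b = 2 + 7
  return b

Answer: 1 2 3 5 6 7 8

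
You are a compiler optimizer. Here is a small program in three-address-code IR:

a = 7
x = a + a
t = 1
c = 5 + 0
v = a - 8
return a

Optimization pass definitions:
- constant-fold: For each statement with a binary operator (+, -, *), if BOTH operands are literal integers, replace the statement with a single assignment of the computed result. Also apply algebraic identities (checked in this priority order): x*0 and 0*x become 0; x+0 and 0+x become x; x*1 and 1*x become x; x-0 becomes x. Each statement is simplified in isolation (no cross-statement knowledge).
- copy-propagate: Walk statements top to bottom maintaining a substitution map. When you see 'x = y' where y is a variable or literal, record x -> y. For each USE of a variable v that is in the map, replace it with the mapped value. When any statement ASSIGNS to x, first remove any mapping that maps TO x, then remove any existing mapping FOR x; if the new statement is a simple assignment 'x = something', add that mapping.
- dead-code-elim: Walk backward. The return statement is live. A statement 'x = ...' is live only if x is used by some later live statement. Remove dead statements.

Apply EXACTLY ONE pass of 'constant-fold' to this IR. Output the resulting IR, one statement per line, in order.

Applying constant-fold statement-by-statement:
  [1] a = 7  (unchanged)
  [2] x = a + a  (unchanged)
  [3] t = 1  (unchanged)
  [4] c = 5 + 0  -> c = 5
  [5] v = a - 8  (unchanged)
  [6] return a  (unchanged)
Result (6 stmts):
  a = 7
  x = a + a
  t = 1
  c = 5
  v = a - 8
  return a

Answer: a = 7
x = a + a
t = 1
c = 5
v = a - 8
return a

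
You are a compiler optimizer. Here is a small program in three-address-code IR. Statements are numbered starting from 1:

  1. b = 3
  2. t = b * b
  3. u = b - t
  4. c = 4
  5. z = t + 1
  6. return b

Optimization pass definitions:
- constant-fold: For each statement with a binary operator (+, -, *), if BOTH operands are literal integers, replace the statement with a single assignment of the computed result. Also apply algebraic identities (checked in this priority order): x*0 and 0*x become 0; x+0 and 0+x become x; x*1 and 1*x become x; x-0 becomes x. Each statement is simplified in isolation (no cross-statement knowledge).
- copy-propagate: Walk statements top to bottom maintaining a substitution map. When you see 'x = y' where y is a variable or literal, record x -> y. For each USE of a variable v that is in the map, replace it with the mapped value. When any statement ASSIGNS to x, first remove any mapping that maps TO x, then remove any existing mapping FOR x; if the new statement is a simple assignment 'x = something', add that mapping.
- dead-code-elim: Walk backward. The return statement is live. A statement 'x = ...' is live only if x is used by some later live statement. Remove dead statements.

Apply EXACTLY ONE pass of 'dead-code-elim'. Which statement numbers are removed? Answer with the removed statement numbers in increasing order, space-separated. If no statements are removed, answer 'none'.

Answer: 2 3 4 5

Derivation:
Backward liveness scan:
Stmt 1 'b = 3': KEEP (b is live); live-in = []
Stmt 2 't = b * b': DEAD (t not in live set ['b'])
Stmt 3 'u = b - t': DEAD (u not in live set ['b'])
Stmt 4 'c = 4': DEAD (c not in live set ['b'])
Stmt 5 'z = t + 1': DEAD (z not in live set ['b'])
Stmt 6 'return b': KEEP (return); live-in = ['b']
Removed statement numbers: [2, 3, 4, 5]
Surviving IR:
  b = 3
  return b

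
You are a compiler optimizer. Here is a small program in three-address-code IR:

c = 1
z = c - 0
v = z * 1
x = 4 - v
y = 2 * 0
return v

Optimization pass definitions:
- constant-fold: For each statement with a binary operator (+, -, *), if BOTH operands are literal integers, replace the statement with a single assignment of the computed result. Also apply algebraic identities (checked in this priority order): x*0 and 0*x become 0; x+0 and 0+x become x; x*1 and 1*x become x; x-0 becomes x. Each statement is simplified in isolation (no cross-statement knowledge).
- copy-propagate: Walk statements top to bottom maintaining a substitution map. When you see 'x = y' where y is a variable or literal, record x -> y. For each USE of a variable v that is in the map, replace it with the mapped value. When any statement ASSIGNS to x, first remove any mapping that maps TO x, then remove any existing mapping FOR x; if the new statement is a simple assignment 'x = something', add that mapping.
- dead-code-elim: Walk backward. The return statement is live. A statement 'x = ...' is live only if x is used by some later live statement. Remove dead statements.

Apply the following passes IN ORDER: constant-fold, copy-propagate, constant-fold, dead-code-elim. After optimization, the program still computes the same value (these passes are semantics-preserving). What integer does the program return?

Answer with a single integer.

Initial IR:
  c = 1
  z = c - 0
  v = z * 1
  x = 4 - v
  y = 2 * 0
  return v
After constant-fold (6 stmts):
  c = 1
  z = c
  v = z
  x = 4 - v
  y = 0
  return v
After copy-propagate (6 stmts):
  c = 1
  z = 1
  v = 1
  x = 4 - 1
  y = 0
  return 1
After constant-fold (6 stmts):
  c = 1
  z = 1
  v = 1
  x = 3
  y = 0
  return 1
After dead-code-elim (1 stmts):
  return 1
Evaluate:
  c = 1  =>  c = 1
  z = c - 0  =>  z = 1
  v = z * 1  =>  v = 1
  x = 4 - v  =>  x = 3
  y = 2 * 0  =>  y = 0
  return v = 1

Answer: 1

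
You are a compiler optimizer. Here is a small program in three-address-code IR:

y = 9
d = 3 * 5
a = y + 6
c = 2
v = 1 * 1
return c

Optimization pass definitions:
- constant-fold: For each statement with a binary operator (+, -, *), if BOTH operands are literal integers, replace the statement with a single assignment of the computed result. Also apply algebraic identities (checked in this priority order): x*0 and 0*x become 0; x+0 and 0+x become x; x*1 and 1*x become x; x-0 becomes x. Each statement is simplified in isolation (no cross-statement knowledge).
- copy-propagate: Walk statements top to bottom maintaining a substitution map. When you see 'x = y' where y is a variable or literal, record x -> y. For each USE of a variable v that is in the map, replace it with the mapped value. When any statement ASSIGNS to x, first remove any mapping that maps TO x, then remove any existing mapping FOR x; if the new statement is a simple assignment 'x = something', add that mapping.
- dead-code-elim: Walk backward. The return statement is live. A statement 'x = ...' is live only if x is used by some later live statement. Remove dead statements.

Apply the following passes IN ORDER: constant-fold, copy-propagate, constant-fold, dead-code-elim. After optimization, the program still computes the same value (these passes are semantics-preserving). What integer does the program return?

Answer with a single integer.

Initial IR:
  y = 9
  d = 3 * 5
  a = y + 6
  c = 2
  v = 1 * 1
  return c
After constant-fold (6 stmts):
  y = 9
  d = 15
  a = y + 6
  c = 2
  v = 1
  return c
After copy-propagate (6 stmts):
  y = 9
  d = 15
  a = 9 + 6
  c = 2
  v = 1
  return 2
After constant-fold (6 stmts):
  y = 9
  d = 15
  a = 15
  c = 2
  v = 1
  return 2
After dead-code-elim (1 stmts):
  return 2
Evaluate:
  y = 9  =>  y = 9
  d = 3 * 5  =>  d = 15
  a = y + 6  =>  a = 15
  c = 2  =>  c = 2
  v = 1 * 1  =>  v = 1
  return c = 2

Answer: 2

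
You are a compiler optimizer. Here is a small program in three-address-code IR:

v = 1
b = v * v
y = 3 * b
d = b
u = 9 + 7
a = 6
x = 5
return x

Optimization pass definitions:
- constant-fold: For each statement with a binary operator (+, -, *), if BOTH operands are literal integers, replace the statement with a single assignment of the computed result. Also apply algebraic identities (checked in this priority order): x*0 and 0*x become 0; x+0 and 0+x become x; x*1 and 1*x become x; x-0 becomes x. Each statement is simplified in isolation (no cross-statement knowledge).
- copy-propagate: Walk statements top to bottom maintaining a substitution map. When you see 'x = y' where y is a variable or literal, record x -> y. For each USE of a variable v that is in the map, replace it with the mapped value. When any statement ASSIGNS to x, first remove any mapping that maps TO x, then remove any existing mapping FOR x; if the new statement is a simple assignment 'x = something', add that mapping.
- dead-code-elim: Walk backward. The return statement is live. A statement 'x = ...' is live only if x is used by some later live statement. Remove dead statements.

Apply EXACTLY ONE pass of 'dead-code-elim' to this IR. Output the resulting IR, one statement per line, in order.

Applying dead-code-elim statement-by-statement:
  [8] return x  -> KEEP (return); live=['x']
  [7] x = 5  -> KEEP; live=[]
  [6] a = 6  -> DEAD (a not live)
  [5] u = 9 + 7  -> DEAD (u not live)
  [4] d = b  -> DEAD (d not live)
  [3] y = 3 * b  -> DEAD (y not live)
  [2] b = v * v  -> DEAD (b not live)
  [1] v = 1  -> DEAD (v not live)
Result (2 stmts):
  x = 5
  return x

Answer: x = 5
return x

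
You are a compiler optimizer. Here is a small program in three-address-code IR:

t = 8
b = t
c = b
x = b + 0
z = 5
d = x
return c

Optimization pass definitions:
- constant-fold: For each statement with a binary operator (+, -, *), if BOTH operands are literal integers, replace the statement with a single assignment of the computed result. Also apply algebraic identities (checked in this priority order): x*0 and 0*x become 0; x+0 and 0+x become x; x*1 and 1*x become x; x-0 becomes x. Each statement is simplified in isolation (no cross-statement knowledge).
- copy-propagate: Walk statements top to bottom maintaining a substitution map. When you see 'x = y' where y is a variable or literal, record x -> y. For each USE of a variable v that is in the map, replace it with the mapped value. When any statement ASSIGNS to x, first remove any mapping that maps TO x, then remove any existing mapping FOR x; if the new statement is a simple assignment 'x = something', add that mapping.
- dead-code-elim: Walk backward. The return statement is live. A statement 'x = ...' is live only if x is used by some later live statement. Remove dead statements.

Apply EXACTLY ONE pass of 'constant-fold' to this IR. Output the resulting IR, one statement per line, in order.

Applying constant-fold statement-by-statement:
  [1] t = 8  (unchanged)
  [2] b = t  (unchanged)
  [3] c = b  (unchanged)
  [4] x = b + 0  -> x = b
  [5] z = 5  (unchanged)
  [6] d = x  (unchanged)
  [7] return c  (unchanged)
Result (7 stmts):
  t = 8
  b = t
  c = b
  x = b
  z = 5
  d = x
  return c

Answer: t = 8
b = t
c = b
x = b
z = 5
d = x
return c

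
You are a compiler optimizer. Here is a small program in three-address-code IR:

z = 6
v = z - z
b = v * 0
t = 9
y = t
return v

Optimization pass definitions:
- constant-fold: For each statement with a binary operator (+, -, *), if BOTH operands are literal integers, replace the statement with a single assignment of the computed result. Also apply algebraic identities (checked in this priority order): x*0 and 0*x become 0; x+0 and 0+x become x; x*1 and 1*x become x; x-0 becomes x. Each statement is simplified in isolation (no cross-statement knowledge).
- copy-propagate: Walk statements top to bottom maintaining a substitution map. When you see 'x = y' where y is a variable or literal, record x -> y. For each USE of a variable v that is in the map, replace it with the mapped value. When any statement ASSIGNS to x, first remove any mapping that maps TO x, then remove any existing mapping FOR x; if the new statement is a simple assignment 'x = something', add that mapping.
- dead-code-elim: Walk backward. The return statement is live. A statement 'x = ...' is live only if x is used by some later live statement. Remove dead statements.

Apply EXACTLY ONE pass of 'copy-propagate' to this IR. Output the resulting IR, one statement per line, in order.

Applying copy-propagate statement-by-statement:
  [1] z = 6  (unchanged)
  [2] v = z - z  -> v = 6 - 6
  [3] b = v * 0  (unchanged)
  [4] t = 9  (unchanged)
  [5] y = t  -> y = 9
  [6] return v  (unchanged)
Result (6 stmts):
  z = 6
  v = 6 - 6
  b = v * 0
  t = 9
  y = 9
  return v

Answer: z = 6
v = 6 - 6
b = v * 0
t = 9
y = 9
return v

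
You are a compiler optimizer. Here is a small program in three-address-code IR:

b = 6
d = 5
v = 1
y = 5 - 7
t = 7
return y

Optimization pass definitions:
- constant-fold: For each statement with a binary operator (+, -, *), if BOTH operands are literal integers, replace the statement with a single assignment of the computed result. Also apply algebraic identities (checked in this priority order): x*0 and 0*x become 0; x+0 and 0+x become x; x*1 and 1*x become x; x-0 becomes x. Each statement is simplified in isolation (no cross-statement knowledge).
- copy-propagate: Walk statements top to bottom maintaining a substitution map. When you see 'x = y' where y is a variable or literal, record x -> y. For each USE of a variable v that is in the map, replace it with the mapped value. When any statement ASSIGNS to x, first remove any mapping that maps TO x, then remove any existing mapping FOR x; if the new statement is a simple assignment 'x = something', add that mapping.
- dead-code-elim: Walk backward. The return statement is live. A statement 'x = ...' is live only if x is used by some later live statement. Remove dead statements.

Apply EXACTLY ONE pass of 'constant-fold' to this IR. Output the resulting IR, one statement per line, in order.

Answer: b = 6
d = 5
v = 1
y = -2
t = 7
return y

Derivation:
Applying constant-fold statement-by-statement:
  [1] b = 6  (unchanged)
  [2] d = 5  (unchanged)
  [3] v = 1  (unchanged)
  [4] y = 5 - 7  -> y = -2
  [5] t = 7  (unchanged)
  [6] return y  (unchanged)
Result (6 stmts):
  b = 6
  d = 5
  v = 1
  y = -2
  t = 7
  return y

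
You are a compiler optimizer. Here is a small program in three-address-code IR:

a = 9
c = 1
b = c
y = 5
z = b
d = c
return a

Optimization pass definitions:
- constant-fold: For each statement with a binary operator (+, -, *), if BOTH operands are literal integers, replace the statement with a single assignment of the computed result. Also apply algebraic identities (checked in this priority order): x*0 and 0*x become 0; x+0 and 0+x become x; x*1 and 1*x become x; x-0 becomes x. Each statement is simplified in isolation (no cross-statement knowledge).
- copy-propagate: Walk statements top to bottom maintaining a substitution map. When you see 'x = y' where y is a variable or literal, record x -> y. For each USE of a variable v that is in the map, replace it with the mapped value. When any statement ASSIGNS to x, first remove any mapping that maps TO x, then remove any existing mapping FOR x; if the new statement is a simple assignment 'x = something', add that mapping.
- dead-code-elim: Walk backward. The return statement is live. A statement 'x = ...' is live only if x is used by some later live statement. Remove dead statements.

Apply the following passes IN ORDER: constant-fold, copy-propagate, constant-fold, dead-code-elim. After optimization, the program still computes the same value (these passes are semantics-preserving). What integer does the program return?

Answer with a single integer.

Initial IR:
  a = 9
  c = 1
  b = c
  y = 5
  z = b
  d = c
  return a
After constant-fold (7 stmts):
  a = 9
  c = 1
  b = c
  y = 5
  z = b
  d = c
  return a
After copy-propagate (7 stmts):
  a = 9
  c = 1
  b = 1
  y = 5
  z = 1
  d = 1
  return 9
After constant-fold (7 stmts):
  a = 9
  c = 1
  b = 1
  y = 5
  z = 1
  d = 1
  return 9
After dead-code-elim (1 stmts):
  return 9
Evaluate:
  a = 9  =>  a = 9
  c = 1  =>  c = 1
  b = c  =>  b = 1
  y = 5  =>  y = 5
  z = b  =>  z = 1
  d = c  =>  d = 1
  return a = 9

Answer: 9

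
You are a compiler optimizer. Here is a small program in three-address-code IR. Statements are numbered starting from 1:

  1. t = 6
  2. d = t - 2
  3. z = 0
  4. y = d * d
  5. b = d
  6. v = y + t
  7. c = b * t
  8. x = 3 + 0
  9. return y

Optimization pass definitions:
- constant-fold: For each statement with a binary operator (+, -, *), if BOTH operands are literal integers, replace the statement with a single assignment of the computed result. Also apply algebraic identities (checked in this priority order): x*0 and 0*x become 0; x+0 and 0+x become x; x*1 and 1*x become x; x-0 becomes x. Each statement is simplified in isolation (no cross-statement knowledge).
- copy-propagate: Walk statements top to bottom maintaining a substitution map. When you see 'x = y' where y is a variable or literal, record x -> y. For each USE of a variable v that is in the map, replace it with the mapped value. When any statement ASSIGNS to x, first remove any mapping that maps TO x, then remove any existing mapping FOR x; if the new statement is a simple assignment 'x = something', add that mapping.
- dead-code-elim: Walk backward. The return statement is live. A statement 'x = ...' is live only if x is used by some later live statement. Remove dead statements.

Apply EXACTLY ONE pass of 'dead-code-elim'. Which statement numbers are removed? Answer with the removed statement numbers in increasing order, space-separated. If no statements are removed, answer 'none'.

Backward liveness scan:
Stmt 1 't = 6': KEEP (t is live); live-in = []
Stmt 2 'd = t - 2': KEEP (d is live); live-in = ['t']
Stmt 3 'z = 0': DEAD (z not in live set ['d'])
Stmt 4 'y = d * d': KEEP (y is live); live-in = ['d']
Stmt 5 'b = d': DEAD (b not in live set ['y'])
Stmt 6 'v = y + t': DEAD (v not in live set ['y'])
Stmt 7 'c = b * t': DEAD (c not in live set ['y'])
Stmt 8 'x = 3 + 0': DEAD (x not in live set ['y'])
Stmt 9 'return y': KEEP (return); live-in = ['y']
Removed statement numbers: [3, 5, 6, 7, 8]
Surviving IR:
  t = 6
  d = t - 2
  y = d * d
  return y

Answer: 3 5 6 7 8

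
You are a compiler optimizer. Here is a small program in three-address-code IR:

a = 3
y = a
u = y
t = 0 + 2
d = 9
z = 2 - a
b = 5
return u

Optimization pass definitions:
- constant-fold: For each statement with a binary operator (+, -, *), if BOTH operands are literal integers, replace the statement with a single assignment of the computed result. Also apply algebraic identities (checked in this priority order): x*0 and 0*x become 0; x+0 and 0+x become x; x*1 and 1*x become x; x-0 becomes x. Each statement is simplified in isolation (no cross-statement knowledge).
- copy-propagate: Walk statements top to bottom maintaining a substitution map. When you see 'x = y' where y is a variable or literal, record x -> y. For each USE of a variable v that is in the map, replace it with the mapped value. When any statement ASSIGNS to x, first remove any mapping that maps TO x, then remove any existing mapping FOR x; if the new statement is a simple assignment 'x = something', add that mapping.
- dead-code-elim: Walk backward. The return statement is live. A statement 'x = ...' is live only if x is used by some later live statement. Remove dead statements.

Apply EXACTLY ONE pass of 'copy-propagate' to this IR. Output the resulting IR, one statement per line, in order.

Applying copy-propagate statement-by-statement:
  [1] a = 3  (unchanged)
  [2] y = a  -> y = 3
  [3] u = y  -> u = 3
  [4] t = 0 + 2  (unchanged)
  [5] d = 9  (unchanged)
  [6] z = 2 - a  -> z = 2 - 3
  [7] b = 5  (unchanged)
  [8] return u  -> return 3
Result (8 stmts):
  a = 3
  y = 3
  u = 3
  t = 0 + 2
  d = 9
  z = 2 - 3
  b = 5
  return 3

Answer: a = 3
y = 3
u = 3
t = 0 + 2
d = 9
z = 2 - 3
b = 5
return 3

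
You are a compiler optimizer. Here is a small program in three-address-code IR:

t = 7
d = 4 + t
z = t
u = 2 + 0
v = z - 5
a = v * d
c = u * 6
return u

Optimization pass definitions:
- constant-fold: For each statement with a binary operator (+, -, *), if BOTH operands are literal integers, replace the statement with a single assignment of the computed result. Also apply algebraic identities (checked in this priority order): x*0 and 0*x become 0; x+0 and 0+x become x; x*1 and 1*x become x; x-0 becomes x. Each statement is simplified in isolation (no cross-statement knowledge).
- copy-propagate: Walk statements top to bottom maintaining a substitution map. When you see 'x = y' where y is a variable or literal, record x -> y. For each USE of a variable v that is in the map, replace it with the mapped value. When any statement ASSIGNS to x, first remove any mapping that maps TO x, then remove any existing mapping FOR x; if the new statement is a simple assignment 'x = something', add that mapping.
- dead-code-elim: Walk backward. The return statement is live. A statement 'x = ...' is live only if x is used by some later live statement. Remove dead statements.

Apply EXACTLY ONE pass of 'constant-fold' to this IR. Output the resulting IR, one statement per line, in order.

Answer: t = 7
d = 4 + t
z = t
u = 2
v = z - 5
a = v * d
c = u * 6
return u

Derivation:
Applying constant-fold statement-by-statement:
  [1] t = 7  (unchanged)
  [2] d = 4 + t  (unchanged)
  [3] z = t  (unchanged)
  [4] u = 2 + 0  -> u = 2
  [5] v = z - 5  (unchanged)
  [6] a = v * d  (unchanged)
  [7] c = u * 6  (unchanged)
  [8] return u  (unchanged)
Result (8 stmts):
  t = 7
  d = 4 + t
  z = t
  u = 2
  v = z - 5
  a = v * d
  c = u * 6
  return u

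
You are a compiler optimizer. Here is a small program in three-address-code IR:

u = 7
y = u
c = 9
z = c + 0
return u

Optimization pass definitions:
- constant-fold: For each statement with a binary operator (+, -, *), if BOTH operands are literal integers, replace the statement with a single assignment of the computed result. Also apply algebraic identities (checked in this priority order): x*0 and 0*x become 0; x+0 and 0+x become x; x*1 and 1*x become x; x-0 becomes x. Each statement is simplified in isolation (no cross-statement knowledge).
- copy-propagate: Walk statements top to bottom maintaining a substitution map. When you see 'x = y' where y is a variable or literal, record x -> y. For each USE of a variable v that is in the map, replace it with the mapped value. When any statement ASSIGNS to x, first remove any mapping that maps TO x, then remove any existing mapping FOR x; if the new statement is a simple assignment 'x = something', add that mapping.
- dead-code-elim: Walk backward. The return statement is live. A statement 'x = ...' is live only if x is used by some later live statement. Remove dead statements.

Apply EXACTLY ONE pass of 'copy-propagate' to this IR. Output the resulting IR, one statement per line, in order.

Applying copy-propagate statement-by-statement:
  [1] u = 7  (unchanged)
  [2] y = u  -> y = 7
  [3] c = 9  (unchanged)
  [4] z = c + 0  -> z = 9 + 0
  [5] return u  -> return 7
Result (5 stmts):
  u = 7
  y = 7
  c = 9
  z = 9 + 0
  return 7

Answer: u = 7
y = 7
c = 9
z = 9 + 0
return 7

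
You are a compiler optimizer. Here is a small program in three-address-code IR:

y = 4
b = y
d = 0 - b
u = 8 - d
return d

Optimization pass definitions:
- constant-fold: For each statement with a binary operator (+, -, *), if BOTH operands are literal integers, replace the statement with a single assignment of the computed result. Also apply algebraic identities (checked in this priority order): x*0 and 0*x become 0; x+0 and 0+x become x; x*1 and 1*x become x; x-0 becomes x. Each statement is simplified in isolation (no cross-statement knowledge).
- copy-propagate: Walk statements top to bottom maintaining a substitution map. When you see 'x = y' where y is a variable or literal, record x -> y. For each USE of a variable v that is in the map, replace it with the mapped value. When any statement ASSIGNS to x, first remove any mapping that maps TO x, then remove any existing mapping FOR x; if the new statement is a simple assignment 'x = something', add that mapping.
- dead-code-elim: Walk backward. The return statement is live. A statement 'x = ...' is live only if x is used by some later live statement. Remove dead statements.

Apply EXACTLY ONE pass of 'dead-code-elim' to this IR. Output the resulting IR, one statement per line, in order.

Answer: y = 4
b = y
d = 0 - b
return d

Derivation:
Applying dead-code-elim statement-by-statement:
  [5] return d  -> KEEP (return); live=['d']
  [4] u = 8 - d  -> DEAD (u not live)
  [3] d = 0 - b  -> KEEP; live=['b']
  [2] b = y  -> KEEP; live=['y']
  [1] y = 4  -> KEEP; live=[]
Result (4 stmts):
  y = 4
  b = y
  d = 0 - b
  return d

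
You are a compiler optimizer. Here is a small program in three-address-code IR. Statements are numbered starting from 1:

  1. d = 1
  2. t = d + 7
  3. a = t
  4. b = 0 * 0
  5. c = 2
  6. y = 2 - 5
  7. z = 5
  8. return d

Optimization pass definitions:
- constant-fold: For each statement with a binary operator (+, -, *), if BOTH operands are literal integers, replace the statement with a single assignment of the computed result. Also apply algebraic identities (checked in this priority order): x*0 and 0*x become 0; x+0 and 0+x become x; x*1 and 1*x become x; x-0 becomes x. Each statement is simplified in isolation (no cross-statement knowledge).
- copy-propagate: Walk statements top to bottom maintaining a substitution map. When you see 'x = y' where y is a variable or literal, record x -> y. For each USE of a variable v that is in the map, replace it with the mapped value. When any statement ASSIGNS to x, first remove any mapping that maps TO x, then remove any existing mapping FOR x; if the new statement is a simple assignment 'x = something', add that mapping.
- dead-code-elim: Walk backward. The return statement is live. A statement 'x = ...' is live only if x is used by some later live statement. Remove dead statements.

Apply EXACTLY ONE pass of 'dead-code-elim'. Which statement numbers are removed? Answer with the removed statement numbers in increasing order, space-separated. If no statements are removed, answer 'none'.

Answer: 2 3 4 5 6 7

Derivation:
Backward liveness scan:
Stmt 1 'd = 1': KEEP (d is live); live-in = []
Stmt 2 't = d + 7': DEAD (t not in live set ['d'])
Stmt 3 'a = t': DEAD (a not in live set ['d'])
Stmt 4 'b = 0 * 0': DEAD (b not in live set ['d'])
Stmt 5 'c = 2': DEAD (c not in live set ['d'])
Stmt 6 'y = 2 - 5': DEAD (y not in live set ['d'])
Stmt 7 'z = 5': DEAD (z not in live set ['d'])
Stmt 8 'return d': KEEP (return); live-in = ['d']
Removed statement numbers: [2, 3, 4, 5, 6, 7]
Surviving IR:
  d = 1
  return d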